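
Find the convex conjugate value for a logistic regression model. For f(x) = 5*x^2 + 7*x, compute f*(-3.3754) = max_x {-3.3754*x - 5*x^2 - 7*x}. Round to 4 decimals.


f*(y) = sup_x {y*x - a*x^2 - b*x} = sup_x {(y-b)*x - a*x^2}
FOC: (y - b) - 2a*x = 0 => x* = (y - b)/(2a)
x* = (-3.3754 - 7)/(2*5) = -1.0375
f*(-3.3754) = (y-b)^2/(4a) = (-3.3754 - 7)^2/(4*5)
= 107.6489/20 = 5.3824


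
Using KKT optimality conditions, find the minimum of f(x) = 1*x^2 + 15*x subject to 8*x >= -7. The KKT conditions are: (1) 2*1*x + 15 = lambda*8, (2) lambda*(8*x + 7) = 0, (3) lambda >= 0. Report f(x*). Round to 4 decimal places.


Step 1: Try lambda = 0 (constraint inactive).
x_unc = -15/(2*1) = -7.5
Check: 8*-7.5 = -60.0 < -7 -- violated!
Step 2: Constraint must be active: 8*x = -7
x* = -7/8 = -0.875
lambda = (2*1*(-0.875) + 15)/8 = 1.6563
Step 3: Compute optimal value.
f(x*) = 1*(-0.875)^2 + 15*(-0.875) = -12.3594


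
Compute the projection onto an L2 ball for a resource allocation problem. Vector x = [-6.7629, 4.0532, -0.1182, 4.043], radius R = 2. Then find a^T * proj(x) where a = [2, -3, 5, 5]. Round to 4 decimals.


Step 1: Compute ||x|| (intermediates to 6 decimals).
||x|| = sqrt((-6.7629)^2 + 4.0532^2 + (-0.1182)^2 + 4.043^2) = 8.861437
Step 2: Project.
Since ||x|| > R, scale = R/||x|| = 2/8.861437 = 0.225697, proj(x) = scale * x
proj(x) = [-1.526366, 0.914795, -0.026677, 0.912493]
Step 3: Dot product.
a^T * proj(x) = 2*(-1.526366) - 3*0.914795 + 5*(-0.026677) + 5*0.912493 = -1.368


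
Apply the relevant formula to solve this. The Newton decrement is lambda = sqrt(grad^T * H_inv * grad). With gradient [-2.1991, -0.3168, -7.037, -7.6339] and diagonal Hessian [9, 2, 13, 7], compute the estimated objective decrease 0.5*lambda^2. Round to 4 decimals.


Step 1: H is diagonal, so H^(-1) * g = [-0.2443, -0.1584, -0.5413, -1.0906].
Step 2: g^T H^(-1) g = sum_i g_i^2 / H_ii
  = (-2.1991)^2/9 + (-0.3168)^2/2 + (-7.037)^2/13 + (-7.6339)^2/7
  = 0.5373 + 0.0502 + 3.8092 + 8.3252 = 12.7219
Step 3: Objective decrease = 0.5 * g^T H^(-1) g = 6.361


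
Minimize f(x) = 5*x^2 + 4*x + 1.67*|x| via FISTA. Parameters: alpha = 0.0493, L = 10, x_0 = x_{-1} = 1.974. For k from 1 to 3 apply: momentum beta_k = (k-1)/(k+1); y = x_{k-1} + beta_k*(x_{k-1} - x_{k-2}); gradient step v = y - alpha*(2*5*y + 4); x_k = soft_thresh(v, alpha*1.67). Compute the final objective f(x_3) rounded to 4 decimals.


FISTA on f(x) = 5*x^2 + 4*x + 1.67*|x|
L = 10, alpha = 0.0493
Iteration 1: beta = 0.0, y = 1.974 + 0.0*(1.974 - 1.974) = 1.974
  grad(y) = 23.74, v = y - alpha*grad = 0.8036
  prox(v) = soft_thresh(0.8036, 0.0823) = 0.7213
Iteration 2: beta = 0.3333, y = 0.7213 + 0.3333*(0.7213 - 1.974) = 0.3037
  grad(y) = 7.0372, v = y - alpha*grad = -0.0432
  prox(v) = soft_thresh(-0.0432, 0.0823) = 0.0
Iteration 3: beta = 0.5, y = 0.0 + 0.5*(0.0 - 0.7213) = -0.3606
  grad(y) = 0.3936, v = y - alpha*grad = -0.38
  prox(v) = soft_thresh(-0.38, 0.0823) = -0.2977
f(x_3) = 5*(-0.2977)^2 + 4*(-0.2977) + 1.67*|-0.2977| = -0.2505


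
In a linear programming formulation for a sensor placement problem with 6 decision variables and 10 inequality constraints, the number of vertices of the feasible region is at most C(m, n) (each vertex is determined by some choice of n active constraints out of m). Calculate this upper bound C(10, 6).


Each vertex corresponds to some choice of n active constraints out of m, so the number of vertices is at most C(m, n) = m! / (n!(m-n)!).
m = 10, n = 6
Numerator: 10 * 9 * 8 * 7 * 6 * 5
Denominator: 6! = 720
C(10, 6) = 210


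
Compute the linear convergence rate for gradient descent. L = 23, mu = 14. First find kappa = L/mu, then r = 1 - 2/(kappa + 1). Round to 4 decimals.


Step 1: Compute the condition number.
kappa = L/mu = 23/14 = 1.6429
Step 2: Compute the convergence rate.
r = 1 - 2/(kappa + 1) = 1 - 2*mu/(L + mu) = (L - mu)/(L + mu) = 9/37 = 0.2432


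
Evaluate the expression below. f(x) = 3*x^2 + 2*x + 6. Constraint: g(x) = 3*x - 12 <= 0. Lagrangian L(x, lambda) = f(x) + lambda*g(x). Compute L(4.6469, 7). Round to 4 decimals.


Step 1: Evaluate f(x).
f(4.6469) = 3*4.6469^2 + 2*4.6469 + 6 = 80.0748
Step 2: Evaluate g(x).
g(4.6469) = 3*4.6469 - 12 = 1.9407
Step 3: Compute Lagrangian.
L = 80.0748 + 7*1.9407 = 93.6597


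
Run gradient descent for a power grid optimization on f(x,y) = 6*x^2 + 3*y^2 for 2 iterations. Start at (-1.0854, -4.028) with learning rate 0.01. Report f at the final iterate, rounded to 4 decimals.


Gradient descent on f(x,y) = 6*x^2 + 3*y^2.
Starting point: (-1.0854, -4.028), alpha = 0.01
Step 1: grad_x = 2*6*-1.0854 = -13.0248, grad_y = 2*3*-4.028 = -24.168
  x_1 = -1.0854 - 0.01*-13.0248 = -0.9552
  y_1 = -4.028 - 0.01*-24.168 = -3.7863
Step 2: grad_x = 2*6*-0.9552 = -11.4618, grad_y = 2*3*-3.7863 = -22.7179
  x_2 = -0.9552 - 0.01*-11.4618 = -0.8405
  y_2 = -3.7863 - 0.01*-22.7179 = -3.5591
f(-0.8405, -3.5591) = 6*(-0.8405)^2 + 3*(-3.5591)^2 = 42.2414


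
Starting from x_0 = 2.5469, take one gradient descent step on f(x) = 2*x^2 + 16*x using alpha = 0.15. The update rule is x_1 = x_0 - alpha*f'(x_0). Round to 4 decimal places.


We compute the gradient at x_0 and apply the update.
f'(x) = 4*x + 16
f'(2.5469) = 4*2.5469 + 16 = 26.1876
x_1 = 2.5469 - 0.15*26.1876 = -1.3812


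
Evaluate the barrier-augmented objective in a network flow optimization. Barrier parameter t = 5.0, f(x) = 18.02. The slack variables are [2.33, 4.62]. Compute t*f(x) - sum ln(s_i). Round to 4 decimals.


Step 1: Compute log-barrier.
ln values: [0.8459, 1.5304]
phi = -(0.8459 + 1.5304) = -2.3763
Step 2: Compute augmented objective.
t*f(x) = 5.0*18.02 = 90.1
Total = 90.1 - 2.3763 = 87.7237


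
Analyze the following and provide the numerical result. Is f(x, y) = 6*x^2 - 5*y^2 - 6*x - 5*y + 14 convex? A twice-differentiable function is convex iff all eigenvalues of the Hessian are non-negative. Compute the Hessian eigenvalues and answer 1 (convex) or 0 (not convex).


The Hessian of f(x,y) = 6*x^2 - 5*y^2 - 6*x - 5*y + 14 is:
H = [[12, 0], [0, -10]]
Trace = 12 - 10 = 2
Determinant = 12*-10 - (0)^2 = -120
Discriminant = (2)^2 - 4*-120 = 484.0
Eigenvalues: lambda_1 = -10.0, lambda_2 = 12.0
The function is not convex.

0


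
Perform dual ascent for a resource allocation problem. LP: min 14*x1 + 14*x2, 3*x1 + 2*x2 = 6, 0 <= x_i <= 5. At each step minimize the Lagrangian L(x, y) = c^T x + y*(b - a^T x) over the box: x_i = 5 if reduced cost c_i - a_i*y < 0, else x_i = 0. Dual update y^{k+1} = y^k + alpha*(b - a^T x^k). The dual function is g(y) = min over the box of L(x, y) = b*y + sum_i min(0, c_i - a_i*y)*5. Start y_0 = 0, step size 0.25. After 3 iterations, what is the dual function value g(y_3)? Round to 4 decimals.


Dual ascent for LP: min 14*x1 + 14*x2, 3*x1 + 2*x2 = 6, 0 <= x_i <= 5
Step 1: y^k = 0.0, reduced costs: (14.0, 14.0)
  x^k = (0.0, 0.0), subgradient = b - a^T x = 6.0
  y^{k+1} = 0.0 + 0.25*6.0 = 1.5
Step 2: y^k = 1.5, reduced costs: (9.5, 11.0)
  x^k = (0.0, 0.0), subgradient = b - a^T x = 6.0
  y^{k+1} = 1.5 + 0.25*6.0 = 3.0
Step 3: y^k = 3.0, reduced costs: (5.0, 8.0)
  x^k = (0.0, 0.0), subgradient = b - a^T x = 6.0
  y^{k+1} = 3.0 + 0.25*6.0 = 4.5
Dual objective at y_3 = 4.5: reduced costs (0.5, 5.0), box minimizer x = (0.0, 0.0)
g(y_3) = b*y + (c1 - a1*y)*x1 + (c2 - a2*y)*x2 = 6*4.5 + 0.5*0.0 + 5.0*0.0 = 27.0 + 0.0 + 0.0 = 27.0


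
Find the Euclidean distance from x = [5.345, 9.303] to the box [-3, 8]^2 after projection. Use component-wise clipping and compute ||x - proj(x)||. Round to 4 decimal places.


Project each component onto [-3, 8].
clip(5.345) = 5.345, clip(9.303) = 8.0
Projection = [5.345, 8.0]
Squared diffs: [0.0, 1.6978]
Distance = sqrt(1.6978) = 1.303


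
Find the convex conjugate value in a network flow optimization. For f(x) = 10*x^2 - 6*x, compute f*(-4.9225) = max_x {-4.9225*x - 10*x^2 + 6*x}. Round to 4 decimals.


f*(y) = sup_x {y*x - a*x^2 - b*x} = sup_x {(y-b)*x - a*x^2}
FOC: (y - b) - 2a*x = 0 => x* = (y - b)/(2a)
x* = (-4.9225 + 6)/(2*10) = 0.0539
f*(-4.9225) = (y-b)^2/(4a) = (-4.9225 + 6)^2/(4*10)
= 1.161/40 = 0.029


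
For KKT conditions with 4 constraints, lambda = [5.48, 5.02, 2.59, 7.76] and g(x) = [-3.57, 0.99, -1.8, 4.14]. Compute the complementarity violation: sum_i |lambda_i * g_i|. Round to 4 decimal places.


KKT complementary slackness check:
lambda_1 * g_1 = 5.48 * -3.57 = -19.5636
lambda_2 * g_2 = 5.02 * 0.99 = 4.9698
lambda_3 * g_3 = 2.59 * -1.8 = -4.662
lambda_4 * g_4 = 7.76 * 4.14 = 32.1264
Total violation = 19.5636 + 4.9698 + 4.662 + 32.1264 = 61.3218


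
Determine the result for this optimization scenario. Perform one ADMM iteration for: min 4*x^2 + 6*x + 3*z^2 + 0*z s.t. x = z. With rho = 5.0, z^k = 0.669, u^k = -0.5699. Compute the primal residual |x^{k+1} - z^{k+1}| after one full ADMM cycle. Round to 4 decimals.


ADMM iteration with rho = 5.0, z^k = 0.669, u^k = -0.5699
Step 1: x-update.
Minimize 4*x^2 + 6*x + (5.0/2)*(x - 0.669 - 0.5699)^2
FOC: (2*4 + 5.0)*x = -6 + 5.0*(0.669 + 0.5699)
x^{k+1} = 0.015
Step 2: z-update.
Minimize 3*z^2 + 0*z + (5.0/2)*(0.015 - z - 0.5699)^2
FOC: (2*3 + 5.0)*z = 0 + 5.0*(0.015 - 0.5699)
z^{k+1} = -0.2522
Step 3: u-update.
u^{k+1} = -0.5699 + 0.015 + 0.2522 = -0.3027
Step 4: Primal residual = |0.015 + 0.2522| = 0.2672


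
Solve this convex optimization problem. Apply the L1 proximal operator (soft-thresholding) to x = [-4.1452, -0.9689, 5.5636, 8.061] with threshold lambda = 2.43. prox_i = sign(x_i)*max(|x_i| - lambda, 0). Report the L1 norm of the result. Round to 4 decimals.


Soft-thresholding with lambda = 2.43:
prox(-4.1452) = sign(-4.1452)*max(|-4.1452| - 2.43, 0) = -1.7152
prox(-0.9689) = sign(-0.9689)*max(|-0.9689| - 2.43, 0) = 0.0
prox(5.5636) = sign(5.5636)*max(|5.5636| - 2.43, 0) = 3.1336
prox(8.061) = sign(8.061)*max(|8.061| - 2.43, 0) = 5.631
prox(x) = [-1.7152, 0.0, 3.1336, 5.631]
||prox(x)||_1 = 1.7152 + 0.0 + 3.1336 + 5.631 = 10.4798


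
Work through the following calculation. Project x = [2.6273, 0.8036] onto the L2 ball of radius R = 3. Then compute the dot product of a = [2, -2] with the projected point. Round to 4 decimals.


Step 1: Compute ||x|| (intermediates to 6 decimals).
||x|| = sqrt(2.6273^2 + 0.8036^2) = 2.747449
Step 2: Project.
Since ||x|| <= R, proj = x (no scaling needed).
proj(x) = [2.6273, 0.8036]
Step 3: Dot product.
a^T * proj(x) = 2*2.6273 - 2*0.8036 = 3.6474


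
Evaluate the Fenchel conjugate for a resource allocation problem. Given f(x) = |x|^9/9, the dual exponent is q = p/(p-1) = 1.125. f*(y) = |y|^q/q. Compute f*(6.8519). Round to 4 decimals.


The conjugate exponent q satisfies 1/p + 1/q = 1.
p = 9, so q = 9/(9 - 1) = 1.125
|y|^q = 6.8519^1.125 = 8.7154
f*(6.8519) = 8.7154 / 1.125 = 7.747


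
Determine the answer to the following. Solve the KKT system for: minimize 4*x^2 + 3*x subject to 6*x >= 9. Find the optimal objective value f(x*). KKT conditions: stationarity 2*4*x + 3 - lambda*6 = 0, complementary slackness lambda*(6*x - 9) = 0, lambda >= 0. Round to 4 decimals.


Step 1: Try lambda = 0 (constraint inactive).
x_unc = -3/(2*4) = -0.375
Check: 6*-0.375 = -2.25 < 9 -- violated!
Step 2: Constraint must be active: 6*x = 9
x* = 9/6 = 1.5
lambda = (2*4*1.5 + 3)/6 = 2.5
Step 3: Compute optimal value.
f(x*) = 4*1.5^2 + 3*1.5 = 13.5


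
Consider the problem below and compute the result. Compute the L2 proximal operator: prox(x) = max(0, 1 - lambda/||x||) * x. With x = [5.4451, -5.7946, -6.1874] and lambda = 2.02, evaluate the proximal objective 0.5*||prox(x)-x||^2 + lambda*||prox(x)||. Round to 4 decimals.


Step 1: Compute ||x||.
||x|| = 10.0752
Step 2: Compute scaling factor.
scale = max(0, 1 - 2.02/10.0752) = 0.7995
Step 3: prox(x) = [4.3534, -4.6328, -4.9469]
||prox(x)|| = 8.0552
Step 4: Proximal objective.
0.5*||prox-x||^2 = 2.0402
lambda*||prox|| = 16.2715
Total = 18.3118


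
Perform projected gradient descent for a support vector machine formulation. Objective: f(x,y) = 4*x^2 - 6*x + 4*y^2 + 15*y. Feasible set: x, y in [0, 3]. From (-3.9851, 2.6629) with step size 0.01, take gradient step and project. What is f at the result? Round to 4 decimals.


Step 1: Compute gradient at (-3.9851, 2.6629).
grad_x = 2*4*-3.9851 - 6 = -37.8808
grad_y = 2*4*2.6629 + 15 = 36.3032
Step 2: Gradient step.
x_raw = -3.9851 - 0.01*-37.8808 = -3.6063
y_raw = 2.6629 - 0.01*36.3032 = 2.2999
Step 3: Project onto [0, 3].
x_proj = clip(-3.6063) = 0.0
y_proj = clip(2.2999) = 2.2999
Step 4: Evaluate f.
f(0.0, 2.2999) = 55.6556


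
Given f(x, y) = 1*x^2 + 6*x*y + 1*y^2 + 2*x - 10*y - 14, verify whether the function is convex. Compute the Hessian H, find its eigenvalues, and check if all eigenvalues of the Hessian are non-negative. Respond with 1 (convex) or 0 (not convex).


The Hessian of f(x,y) = 1*x^2 + 6*x*y + 1*y^2 + 2*x - 10*y - 14 is:
H = [[2, 6], [6, 2]]
Trace = 2 + 2 = 4
Determinant = 2*2 - (6)^2 = -32
Discriminant = (4)^2 - 4*-32 = 144.0
Eigenvalues: lambda_1 = -4.0, lambda_2 = 8.0
The function is not convex.

0


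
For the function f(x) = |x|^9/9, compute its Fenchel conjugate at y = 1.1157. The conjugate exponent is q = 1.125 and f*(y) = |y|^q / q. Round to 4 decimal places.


The conjugate exponent q satisfies 1/p + 1/q = 1.
p = 9, so q = 9/(9 - 1) = 1.125
|y|^q = 1.1157^1.125 = 1.1311
f*(1.1157) = 1.1311 / 1.125 = 1.0054


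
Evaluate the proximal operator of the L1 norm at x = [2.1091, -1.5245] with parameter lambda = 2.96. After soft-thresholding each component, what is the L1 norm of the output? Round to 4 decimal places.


Soft-thresholding with lambda = 2.96:
prox(2.1091) = sign(2.1091)*max(|2.1091| - 2.96, 0) = 0.0
prox(-1.5245) = sign(-1.5245)*max(|-1.5245| - 2.96, 0) = 0.0
prox(x) = [0.0, 0.0]
||prox(x)||_1 = 0.0 + 0.0 = 0.0


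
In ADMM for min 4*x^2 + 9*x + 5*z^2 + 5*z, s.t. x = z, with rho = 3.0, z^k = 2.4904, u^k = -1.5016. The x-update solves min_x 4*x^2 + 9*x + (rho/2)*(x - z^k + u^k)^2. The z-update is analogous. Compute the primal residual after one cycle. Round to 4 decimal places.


ADMM iteration with rho = 3.0, z^k = 2.4904, u^k = -1.5016
Step 1: x-update.
Minimize 4*x^2 + 9*x + (3.0/2)*(x - 2.4904 - 1.5016)^2
FOC: (2*4 + 3.0)*x = -9 + 3.0*(2.4904 + 1.5016)
x^{k+1} = 0.2705
Step 2: z-update.
Minimize 5*z^2 + 5*z + (3.0/2)*(0.2705 - z - 1.5016)^2
FOC: (2*5 + 3.0)*z = -5 + 3.0*(0.2705 - 1.5016)
z^{k+1} = -0.6687
Step 3: u-update.
u^{k+1} = -1.5016 + 0.2705 + 0.6687 = -0.5623
Step 4: Primal residual = |0.2705 + 0.6687| = 0.9393


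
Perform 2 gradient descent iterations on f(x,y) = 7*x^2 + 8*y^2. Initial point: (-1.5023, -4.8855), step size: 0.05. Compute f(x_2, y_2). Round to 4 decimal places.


Gradient descent on f(x,y) = 7*x^2 + 8*y^2.
Starting point: (-1.5023, -4.8855), alpha = 0.05
Step 1: grad_x = 2*7*-1.5023 = -21.0322, grad_y = 2*8*-4.8855 = -78.168
  x_1 = -1.5023 - 0.05*-21.0322 = -0.4507
  y_1 = -4.8855 - 0.05*-78.168 = -0.9771
Step 2: grad_x = 2*7*-0.4507 = -6.3097, grad_y = 2*8*-0.9771 = -15.6336
  x_2 = -0.4507 - 0.05*-6.3097 = -0.1352
  y_2 = -0.9771 - 0.05*-15.6336 = -0.1954
f(-0.1352, -0.1954) = 7*(-0.1352)^2 + 8*(-0.1954)^2 = 0.4335


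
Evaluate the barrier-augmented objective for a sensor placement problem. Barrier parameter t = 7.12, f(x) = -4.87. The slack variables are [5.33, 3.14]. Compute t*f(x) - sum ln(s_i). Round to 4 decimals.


Step 1: Compute log-barrier.
ln values: [1.6734, 1.1442]
phi = -(1.6734 + 1.1442) = -2.8176
Step 2: Compute augmented objective.
t*f(x) = 7.12*-4.87 = -34.6744
Total = -34.6744 - 2.8176 = -37.492


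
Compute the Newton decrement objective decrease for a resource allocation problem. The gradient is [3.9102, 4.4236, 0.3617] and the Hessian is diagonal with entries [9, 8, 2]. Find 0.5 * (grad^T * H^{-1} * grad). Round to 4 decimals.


Step 1: H is diagonal, so H^(-1) * g = [0.4345, 0.553, 0.1809].
Step 2: g^T H^(-1) g = sum_i g_i^2 / H_ii
  = (3.9102)^2/9 + (4.4236)^2/8 + (0.3617)^2/2
  = 1.6989 + 2.446 + 0.0654 = 4.2103
Step 3: Objective decrease = 0.5 * g^T H^(-1) g = 2.1051


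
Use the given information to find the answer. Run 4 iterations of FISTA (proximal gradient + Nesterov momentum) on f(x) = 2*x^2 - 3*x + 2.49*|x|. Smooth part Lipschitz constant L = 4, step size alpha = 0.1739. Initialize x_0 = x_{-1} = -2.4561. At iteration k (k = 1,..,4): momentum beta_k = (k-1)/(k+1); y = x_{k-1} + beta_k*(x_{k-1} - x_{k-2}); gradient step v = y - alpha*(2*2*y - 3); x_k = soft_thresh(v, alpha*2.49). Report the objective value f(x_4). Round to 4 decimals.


FISTA on f(x) = 2*x^2 - 3*x + 2.49*|x|
L = 4, alpha = 0.1739
Iteration 1: beta = 0.0, y = -2.4561 + 0.0*(-2.4561 + 2.4561) = -2.4561
  grad(y) = -12.8244, v = y - alpha*grad = -0.2259
  prox(v) = soft_thresh(-0.2259, 0.433) = 0.0
Iteration 2: beta = 0.3333, y = 0.0 + 0.3333*(0.0 + 2.4561) = 0.8187
  grad(y) = 0.2748, v = y - alpha*grad = 0.7709
  prox(v) = soft_thresh(0.7709, 0.433) = 0.3379
Iteration 3: beta = 0.5, y = 0.3379 + 0.5*(0.3379 - 0.0) = 0.5069
  grad(y) = -0.9726, v = y - alpha*grad = 0.676
  prox(v) = soft_thresh(0.676, 0.433) = 0.243
Iteration 4: beta = 0.6, y = 0.243 + 0.6*(0.243 - 0.3379) = 0.186
  grad(y) = -2.2559, v = y - alpha*grad = 0.5783
  prox(v) = soft_thresh(0.5783, 0.433) = 0.1453
f(x_4) = 2*0.1453^2 - 3*0.1453 + 2.49*|0.1453| = -0.0319


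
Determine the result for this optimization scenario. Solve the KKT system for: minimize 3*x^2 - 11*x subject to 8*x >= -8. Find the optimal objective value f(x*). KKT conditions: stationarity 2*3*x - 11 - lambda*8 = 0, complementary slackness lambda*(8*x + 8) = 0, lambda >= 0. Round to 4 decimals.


Step 1: Try lambda = 0 (constraint inactive).
Stationarity: 2*3*x - 11 = 0
x* = 11/(2*3) = 11/6 = 1.8333 (rounded; the exact value 11/6 is used below)
Check constraint: 8*1.8333 = 14.6664 >= -8 -- satisfied.
Step 2: Compute optimal value.
f(x*) = 3*(11/6)^2 - 11*(11/6) = -10.0833


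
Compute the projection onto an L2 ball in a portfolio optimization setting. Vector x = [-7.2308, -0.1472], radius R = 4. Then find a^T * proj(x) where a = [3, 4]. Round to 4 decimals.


Step 1: Compute ||x|| (intermediates to 6 decimals).
||x|| = sqrt((-7.2308)^2 + (-0.1472)^2) = 7.232298
Step 2: Project.
Since ||x|| > R, scale = R/||x|| = 4/7.232298 = 0.553075, proj(x) = scale * x
proj(x) = [-3.999175, -0.081413]
Step 3: Dot product.
a^T * proj(x) = 3*(-3.999175) + 4*(-0.081413) = -12.3232


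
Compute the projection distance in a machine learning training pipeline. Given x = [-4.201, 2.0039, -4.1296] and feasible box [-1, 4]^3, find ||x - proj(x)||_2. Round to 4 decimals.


Project each component onto [-1, 4].
clip(-4.201) = -1.0, clip(2.0039) = 2.0039, clip(-4.1296) = -1.0
Projection = [-1.0, 2.0039, -1.0]
Squared diffs: [10.2464, 0.0, 9.7944]
Distance = sqrt(20.0408) = 4.4767


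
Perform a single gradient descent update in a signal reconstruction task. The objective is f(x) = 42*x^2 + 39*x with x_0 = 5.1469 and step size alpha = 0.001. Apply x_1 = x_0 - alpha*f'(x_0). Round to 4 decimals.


We compute the gradient at x_0 and apply the update.
f'(x) = 84*x + 39
f'(5.1469) = 84*5.1469 + 39 = 471.3396
x_1 = 5.1469 - 0.001*471.3396 = 4.6756


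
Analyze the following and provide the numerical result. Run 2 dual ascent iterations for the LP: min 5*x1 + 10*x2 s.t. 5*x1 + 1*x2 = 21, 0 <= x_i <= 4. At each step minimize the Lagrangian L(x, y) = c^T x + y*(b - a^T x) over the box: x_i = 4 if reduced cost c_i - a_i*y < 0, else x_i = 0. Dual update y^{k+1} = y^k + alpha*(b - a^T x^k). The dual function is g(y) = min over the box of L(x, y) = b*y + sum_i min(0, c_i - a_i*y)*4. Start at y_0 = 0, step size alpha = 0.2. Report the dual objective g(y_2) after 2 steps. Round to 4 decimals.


Dual ascent for LP: min 5*x1 + 10*x2, 5*x1 + 1*x2 = 21, 0 <= x_i <= 4
Step 1: y^k = 0.0, reduced costs: (5.0, 10.0)
  x^k = (0.0, 0.0), subgradient = b - a^T x = 21.0
  y^{k+1} = 0.0 + 0.2*21.0 = 4.2
Step 2: y^k = 4.2, reduced costs: (-16.0, 5.8)
  x^k = (4.0, 0.0), subgradient = b - a^T x = 1.0
  y^{k+1} = 4.2 + 0.2*1.0 = 4.4
Dual objective at y_2 = 4.4: reduced costs (-17.0, 5.6), box minimizer x = (4.0, 0.0)
g(y_2) = b*y + (c1 - a1*y)*x1 + (c2 - a2*y)*x2 = 21*4.4 + (-17.0)*4.0 + 5.6*0.0 = 92.4 - 68.0 + 0.0 = 24.4


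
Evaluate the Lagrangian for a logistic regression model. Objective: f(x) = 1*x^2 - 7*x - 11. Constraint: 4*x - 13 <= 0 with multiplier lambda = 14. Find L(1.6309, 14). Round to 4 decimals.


Step 1: Evaluate f(x).
f(1.6309) = 1*1.6309^2 - 7*1.6309 - 11 = -19.7565
Step 2: Evaluate g(x).
g(1.6309) = 4*1.6309 - 13 = -6.4764
Step 3: Compute Lagrangian.
L = -19.7565 + 14*-6.4764 = -110.4261


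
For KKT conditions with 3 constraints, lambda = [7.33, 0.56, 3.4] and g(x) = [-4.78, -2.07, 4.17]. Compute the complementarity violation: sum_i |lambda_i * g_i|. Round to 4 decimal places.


KKT complementary slackness check:
lambda_1 * g_1 = 7.33 * -4.78 = -35.0374
lambda_2 * g_2 = 0.56 * -2.07 = -1.1592
lambda_3 * g_3 = 3.4 * 4.17 = 14.178
Total violation = 35.0374 + 1.1592 + 14.178 = 50.3746


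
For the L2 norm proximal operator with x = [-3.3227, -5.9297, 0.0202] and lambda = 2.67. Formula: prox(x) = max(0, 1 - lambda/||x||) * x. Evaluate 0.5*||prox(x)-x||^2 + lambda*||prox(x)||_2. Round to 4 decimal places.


Step 1: Compute ||x||.
||x|| = 6.7972
Step 2: Compute scaling factor.
scale = max(0, 1 - 2.67/6.7972) = 0.6072
Step 3: prox(x) = [-2.0175, -3.6005, 0.0123]
||prox(x)|| = 4.1272
Step 4: Proximal objective.
0.5*||prox-x||^2 = 3.5645
lambda*||prox|| = 11.0196
Total = 14.5841


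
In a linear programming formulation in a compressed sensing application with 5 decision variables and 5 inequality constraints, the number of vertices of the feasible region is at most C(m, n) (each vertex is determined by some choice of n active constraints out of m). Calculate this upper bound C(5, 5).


Each vertex corresponds to some choice of n active constraints out of m, so the number of vertices is at most C(m, n) = m! / (n!(m-n)!).
m = 5, n = 5
Numerator: 5 * 4 * 3 * 2 * 1
Denominator: 5! = 120
C(5, 5) = 1


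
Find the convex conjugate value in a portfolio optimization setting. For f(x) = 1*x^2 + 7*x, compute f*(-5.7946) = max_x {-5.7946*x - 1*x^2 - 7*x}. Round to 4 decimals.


f*(y) = sup_x {y*x - a*x^2 - b*x} = sup_x {(y-b)*x - a*x^2}
FOC: (y - b) - 2a*x = 0 => x* = (y - b)/(2a)
x* = (-5.7946 - 7)/(2*1) = -6.3973
f*(-5.7946) = (y-b)^2/(4a) = (-5.7946 - 7)^2/(4*1)
= 163.7018/4 = 40.9254


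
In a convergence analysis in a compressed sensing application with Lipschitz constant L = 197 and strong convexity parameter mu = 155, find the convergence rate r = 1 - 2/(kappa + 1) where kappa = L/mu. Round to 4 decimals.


Step 1: Compute the condition number.
kappa = L/mu = 197/155 = 1.271
Step 2: Compute the convergence rate.
r = 1 - 2/(kappa + 1) = 1 - 2*mu/(L + mu) = (L - mu)/(L + mu) = 42/352 = 0.1193


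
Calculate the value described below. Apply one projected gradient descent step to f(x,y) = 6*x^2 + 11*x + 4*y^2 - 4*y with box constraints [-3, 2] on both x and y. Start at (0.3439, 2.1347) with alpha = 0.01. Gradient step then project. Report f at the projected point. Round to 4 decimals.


Step 1: Compute gradient at (0.3439, 2.1347).
grad_x = 2*6*0.3439 + 11 = 15.1268
grad_y = 2*4*2.1347 - 4 = 13.0776
Step 2: Gradient step.
x_raw = 0.3439 - 0.01*15.1268 = 0.1926
y_raw = 2.1347 - 0.01*13.0776 = 2.0039
Step 3: Project onto [-3, 2].
x_proj = clip(0.1926) = 0.1926
y_proj = clip(2.0039) = 2.0
Step 4: Evaluate f.
f(0.1926, 2.0) = 10.3416


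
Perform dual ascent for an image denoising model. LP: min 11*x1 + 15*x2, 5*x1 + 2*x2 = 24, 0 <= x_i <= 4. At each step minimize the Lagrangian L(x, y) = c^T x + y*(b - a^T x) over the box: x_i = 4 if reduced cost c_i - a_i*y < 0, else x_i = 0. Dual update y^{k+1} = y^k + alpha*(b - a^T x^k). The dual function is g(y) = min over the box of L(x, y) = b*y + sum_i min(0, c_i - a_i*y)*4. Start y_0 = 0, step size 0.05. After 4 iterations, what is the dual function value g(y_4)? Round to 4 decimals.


Dual ascent for LP: min 11*x1 + 15*x2, 5*x1 + 2*x2 = 24, 0 <= x_i <= 4
Step 1: y^k = 0.0, reduced costs: (11.0, 15.0)
  x^k = (0.0, 0.0), subgradient = b - a^T x = 24.0
  y^{k+1} = 0.0 + 0.05*24.0 = 1.2
Step 2: y^k = 1.2, reduced costs: (5.0, 12.6)
  x^k = (0.0, 0.0), subgradient = b - a^T x = 24.0
  y^{k+1} = 1.2 + 0.05*24.0 = 2.4
Step 3: y^k = 2.4, reduced costs: (-1.0, 10.2)
  x^k = (4.0, 0.0), subgradient = b - a^T x = 4.0
  y^{k+1} = 2.4 + 0.05*4.0 = 2.6
Step 4: y^k = 2.6, reduced costs: (-2.0, 9.8)
  x^k = (4.0, 0.0), subgradient = b - a^T x = 4.0
  y^{k+1} = 2.6 + 0.05*4.0 = 2.8
Dual objective at y_4 = 2.8: reduced costs (-3.0, 9.4), box minimizer x = (4.0, 0.0)
g(y_4) = b*y + (c1 - a1*y)*x1 + (c2 - a2*y)*x2 = 24*2.8 + (-3.0)*4.0 + 9.4*0.0 = 67.2 - 12.0 + 0.0 = 55.2


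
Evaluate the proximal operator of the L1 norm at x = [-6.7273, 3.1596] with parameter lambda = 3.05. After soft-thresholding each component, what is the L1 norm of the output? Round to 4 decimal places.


Soft-thresholding with lambda = 3.05:
prox(-6.7273) = sign(-6.7273)*max(|-6.7273| - 3.05, 0) = -3.6773
prox(3.1596) = sign(3.1596)*max(|3.1596| - 3.05, 0) = 0.1096
prox(x) = [-3.6773, 0.1096]
||prox(x)||_1 = 3.6773 + 0.1096 = 3.7869


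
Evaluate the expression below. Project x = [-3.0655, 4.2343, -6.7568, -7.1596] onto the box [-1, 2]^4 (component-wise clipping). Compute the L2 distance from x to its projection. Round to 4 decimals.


Project each component onto [-1, 2].
clip(-3.0655) = -1.0, clip(4.2343) = 2.0, clip(-6.7568) = -1.0, clip(-7.1596) = -1.0
Projection = [-1.0, 2.0, -1.0, -1.0]
Squared diffs: [4.2663, 4.9921, 33.1407, 37.9407]
Distance = sqrt(80.3398) = 8.9632


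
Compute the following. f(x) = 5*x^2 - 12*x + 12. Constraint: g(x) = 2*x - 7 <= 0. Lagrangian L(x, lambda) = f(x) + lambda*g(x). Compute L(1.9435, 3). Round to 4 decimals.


Step 1: Evaluate f(x).
f(1.9435) = 5*1.9435^2 - 12*1.9435 + 12 = 7.564
Step 2: Evaluate g(x).
g(1.9435) = 2*1.9435 - 7 = -3.113
Step 3: Compute Lagrangian.
L = 7.564 + 3*-3.113 = -1.775


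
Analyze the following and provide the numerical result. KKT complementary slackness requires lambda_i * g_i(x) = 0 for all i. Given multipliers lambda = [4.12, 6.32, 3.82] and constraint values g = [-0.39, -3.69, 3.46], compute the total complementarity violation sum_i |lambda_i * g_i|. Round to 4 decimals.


KKT complementary slackness check:
lambda_1 * g_1 = 4.12 * -0.39 = -1.6068
lambda_2 * g_2 = 6.32 * -3.69 = -23.3208
lambda_3 * g_3 = 3.82 * 3.46 = 13.2172
Total violation = 1.6068 + 23.3208 + 13.2172 = 38.1448


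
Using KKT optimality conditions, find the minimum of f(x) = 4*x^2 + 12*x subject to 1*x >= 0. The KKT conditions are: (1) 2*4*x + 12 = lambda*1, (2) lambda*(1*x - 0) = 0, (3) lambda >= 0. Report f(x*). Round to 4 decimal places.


Step 1: Try lambda = 0 (constraint inactive).
x_unc = -12/(2*4) = -1.5
Check: 1*-1.5 = -1.5 < 0 -- violated!
Step 2: Constraint must be active: 1*x = 0
x* = 0/1 = 0.0
lambda = (2*4*0.0 + 12)/1 = 12.0
Step 3: Compute optimal value.
f(x*) = 4*0.0^2 + 12*0.0 = 0.0


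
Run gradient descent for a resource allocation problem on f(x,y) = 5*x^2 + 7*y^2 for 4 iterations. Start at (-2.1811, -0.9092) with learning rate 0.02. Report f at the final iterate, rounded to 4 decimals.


Gradient descent on f(x,y) = 5*x^2 + 7*y^2.
Starting point: (-2.1811, -0.9092), alpha = 0.02
Step 1: grad_x = 2*5*-2.1811 = -21.811, grad_y = 2*7*-0.9092 = -12.7288
  x_1 = -2.1811 - 0.02*-21.811 = -1.7449
  y_1 = -0.9092 - 0.02*-12.7288 = -0.6546
Step 2: grad_x = 2*5*-1.7449 = -17.4488, grad_y = 2*7*-0.6546 = -9.1647
  x_2 = -1.7449 - 0.02*-17.4488 = -1.3959
  y_2 = -0.6546 - 0.02*-9.1647 = -0.4713
Step 3: grad_x = 2*5*-1.3959 = -13.959, grad_y = 2*7*-0.4713 = -6.5986
  x_3 = -1.3959 - 0.02*-13.959 = -1.1167
  y_3 = -0.4713 - 0.02*-6.5986 = -0.3394
Step 4: grad_x = 2*5*-1.1167 = -11.1672, grad_y = 2*7*-0.3394 = -4.751
  x_4 = -1.1167 - 0.02*-11.1672 = -0.8934
  y_4 = -0.3394 - 0.02*-4.751 = -0.2443
f(-0.8934, -0.2443) = 5*(-0.8934)^2 + 7*(-0.2443)^2 = 4.4085


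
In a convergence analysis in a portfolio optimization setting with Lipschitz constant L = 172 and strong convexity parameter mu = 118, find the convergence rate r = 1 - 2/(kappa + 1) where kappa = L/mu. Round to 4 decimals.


Step 1: Compute the condition number.
kappa = L/mu = 172/118 = 1.4576
Step 2: Compute the convergence rate.
r = 1 - 2/(kappa + 1) = 1 - 2*mu/(L + mu) = (L - mu)/(L + mu) = 54/290 = 0.1862


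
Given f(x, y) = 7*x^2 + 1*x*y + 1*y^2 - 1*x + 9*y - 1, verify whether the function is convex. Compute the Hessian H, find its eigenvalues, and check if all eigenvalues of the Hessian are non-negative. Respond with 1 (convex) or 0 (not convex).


The Hessian of f(x,y) = 7*x^2 + 1*x*y + 1*y^2 - 1*x + 9*y - 1 is:
H = [[14, 1], [1, 2]]
Trace = 14 + 2 = 16
Determinant = 14*2 - (1)^2 = 27
Discriminant = (16)^2 - 4*27 = 148.0
Eigenvalues: lambda_1 = 1.9172, lambda_2 = 14.0828
The function is convex.

1


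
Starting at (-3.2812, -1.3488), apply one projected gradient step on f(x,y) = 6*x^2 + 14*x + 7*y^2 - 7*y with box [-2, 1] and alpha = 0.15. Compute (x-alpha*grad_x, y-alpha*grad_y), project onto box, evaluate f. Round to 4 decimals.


Step 1: Compute gradient at (-3.2812, -1.3488).
grad_x = 2*6*-3.2812 + 14 = -25.3744
grad_y = 2*7*-1.3488 - 7 = -25.8832
Step 2: Gradient step.
x_raw = -3.2812 - 0.15*-25.3744 = 0.525
y_raw = -1.3488 - 0.15*-25.8832 = 2.5337
Step 3: Project onto [-2, 1].
x_proj = clip(0.525) = 0.525
y_proj = clip(2.5337) = 1.0
Step 4: Evaluate f.
f(0.525, 1.0) = 9.0029


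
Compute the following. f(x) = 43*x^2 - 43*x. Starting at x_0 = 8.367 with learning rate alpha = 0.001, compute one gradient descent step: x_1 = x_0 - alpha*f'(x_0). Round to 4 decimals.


We compute the gradient at x_0 and apply the update.
f'(x) = 86*x - 43
f'(8.367) = 86*8.367 - 43 = 676.562
x_1 = 8.367 - 0.001*676.562 = 7.6904


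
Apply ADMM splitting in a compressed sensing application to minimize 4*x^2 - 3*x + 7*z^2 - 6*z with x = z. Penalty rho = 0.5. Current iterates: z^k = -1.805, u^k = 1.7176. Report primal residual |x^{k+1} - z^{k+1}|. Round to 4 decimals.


ADMM iteration with rho = 0.5, z^k = -1.805, u^k = 1.7176
Step 1: x-update.
Minimize 4*x^2 - 3*x + (0.5/2)*(x + 1.805 + 1.7176)^2
FOC: (2*4 + 0.5)*x = 3 + 0.5*(-1.805 - 1.7176)
x^{k+1} = 0.1457
Step 2: z-update.
Minimize 7*z^2 - 6*z + (0.5/2)*(0.1457 - z + 1.7176)^2
FOC: (2*7 + 0.5)*z = 6 + 0.5*(0.1457 + 1.7176)
z^{k+1} = 0.478
Step 3: u-update.
u^{k+1} = 1.7176 + 0.1457 - 0.478 = 1.3853
Step 4: Primal residual = |0.1457 - 0.478| = 0.3323


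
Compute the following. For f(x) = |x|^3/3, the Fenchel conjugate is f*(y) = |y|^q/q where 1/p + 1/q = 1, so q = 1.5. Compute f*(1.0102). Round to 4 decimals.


The conjugate exponent q satisfies 1/p + 1/q = 1.
p = 3, so q = 3/(3 - 1) = 1.5
|y|^q = 1.0102^1.5 = 1.0153
f*(1.0102) = 1.0153 / 1.5 = 0.6769


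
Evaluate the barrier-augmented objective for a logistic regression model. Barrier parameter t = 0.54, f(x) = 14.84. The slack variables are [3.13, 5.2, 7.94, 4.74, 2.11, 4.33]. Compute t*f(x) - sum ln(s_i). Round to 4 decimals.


Step 1: Compute log-barrier.
ln values: [1.141, 1.6487, 2.0719, 1.556, 0.7467, 1.4656]
phi = -(1.141 + 1.6487 + 2.0719 + 1.556 + 0.7467 + 1.4656) = -8.6299
Step 2: Compute augmented objective.
t*f(x) = 0.54*14.84 = 8.0136
Total = 8.0136 - 8.6299 = -0.6163


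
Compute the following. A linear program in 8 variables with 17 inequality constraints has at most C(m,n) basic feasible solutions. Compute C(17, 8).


Each vertex corresponds to some choice of n active constraints out of m, so the number of vertices is at most C(m, n) = m! / (n!(m-n)!).
m = 17, n = 8
Numerator: 17 * 16 * 15 * 14 * 13 * 12 * 11 * 10
Denominator: 8! = 40320
C(17, 8) = 24310


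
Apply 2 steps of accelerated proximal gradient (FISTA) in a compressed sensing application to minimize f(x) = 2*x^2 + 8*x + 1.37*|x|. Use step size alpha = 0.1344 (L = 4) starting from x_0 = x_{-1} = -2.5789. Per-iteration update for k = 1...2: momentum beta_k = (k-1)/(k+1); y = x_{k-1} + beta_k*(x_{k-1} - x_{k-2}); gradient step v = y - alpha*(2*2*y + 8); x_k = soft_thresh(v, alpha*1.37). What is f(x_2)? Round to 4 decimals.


FISTA on f(x) = 2*x^2 + 8*x + 1.37*|x|
L = 4, alpha = 0.1344
Iteration 1: beta = 0.0, y = -2.5789 + 0.0*(-2.5789 + 2.5789) = -2.5789
  grad(y) = -2.3156, v = y - alpha*grad = -2.2677
  prox(v) = soft_thresh(-2.2677, 0.1841) = -2.0836
Iteration 2: beta = 0.3333, y = -2.0836 + 0.3333*(-2.0836 + 2.5789) = -1.9184
  grad(y) = 0.3262, v = y - alpha*grad = -1.9623
  prox(v) = soft_thresh(-1.9623, 0.1841) = -1.7782
f(x_2) = 2*(-1.7782)^2 + 8*(-1.7782) + 1.37*|-1.7782| = -5.4655


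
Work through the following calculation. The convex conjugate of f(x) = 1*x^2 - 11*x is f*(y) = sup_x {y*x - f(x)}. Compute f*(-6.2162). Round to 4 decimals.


f*(y) = sup_x {y*x - a*x^2 - b*x} = sup_x {(y-b)*x - a*x^2}
FOC: (y - b) - 2a*x = 0 => x* = (y - b)/(2a)
x* = (-6.2162 + 11)/(2*1) = 2.3919
f*(-6.2162) = (y-b)^2/(4a) = (-6.2162 + 11)^2/(4*1)
= 22.8847/4 = 5.7212


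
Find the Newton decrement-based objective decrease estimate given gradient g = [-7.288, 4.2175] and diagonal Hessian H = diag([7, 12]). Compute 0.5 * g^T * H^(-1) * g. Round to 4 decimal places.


Step 1: H is diagonal, so H^(-1) * g = [-1.0411, 0.3515].
Step 2: g^T H^(-1) g = sum_i g_i^2 / H_ii
  = (-7.288)^2/7 + (4.2175)^2/12
  = 7.5878 + 1.4823 = 9.0701
Step 3: Objective decrease = 0.5 * g^T H^(-1) g = 4.5351


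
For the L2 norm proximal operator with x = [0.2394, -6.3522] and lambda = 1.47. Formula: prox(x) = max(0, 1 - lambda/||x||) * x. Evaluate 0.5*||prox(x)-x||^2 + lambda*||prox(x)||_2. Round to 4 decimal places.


Step 1: Compute ||x||.
||x|| = 6.3567
Step 2: Compute scaling factor.
scale = max(0, 1 - 1.47/6.3567) = 0.7687
Step 3: prox(x) = [0.184, -4.8832]
||prox(x)|| = 4.8867
Step 4: Proximal objective.
0.5*||prox-x||^2 = 1.0805
lambda*||prox|| = 7.1834
Total = 8.2639


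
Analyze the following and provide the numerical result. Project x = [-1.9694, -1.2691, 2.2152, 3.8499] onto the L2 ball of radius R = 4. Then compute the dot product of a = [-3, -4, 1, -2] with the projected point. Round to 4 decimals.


Step 1: Compute ||x|| (intermediates to 6 decimals).
||x|| = sqrt((-1.9694)^2 + (-1.2691)^2 + 2.2152^2 + 3.8499^2) = 5.021752
Step 2: Project.
Since ||x|| > R, scale = R/||x|| = 4/5.021752 = 0.796535, proj(x) = scale * x
proj(x) = [-1.568696, -1.010883, 1.764484, 3.06658]
Step 3: Dot product.
a^T * proj(x) = -3*(-1.568696) - 4*(-1.010883) + 1*1.764484 - 2*3.06658 = 4.3809


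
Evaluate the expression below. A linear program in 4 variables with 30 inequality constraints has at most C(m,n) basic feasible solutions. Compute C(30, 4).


Each vertex corresponds to some choice of n active constraints out of m, so the number of vertices is at most C(m, n) = m! / (n!(m-n)!).
m = 30, n = 4
Numerator: 30 * 29 * 28 * 27
Denominator: 4! = 24
C(30, 4) = 27405


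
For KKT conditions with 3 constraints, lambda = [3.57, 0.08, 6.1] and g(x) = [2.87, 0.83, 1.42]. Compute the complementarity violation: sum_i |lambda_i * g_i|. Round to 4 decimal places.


KKT complementary slackness check:
lambda_1 * g_1 = 3.57 * 2.87 = 10.2459
lambda_2 * g_2 = 0.08 * 0.83 = 0.0664
lambda_3 * g_3 = 6.1 * 1.42 = 8.662
Total violation = 10.2459 + 0.0664 + 8.662 = 18.9743


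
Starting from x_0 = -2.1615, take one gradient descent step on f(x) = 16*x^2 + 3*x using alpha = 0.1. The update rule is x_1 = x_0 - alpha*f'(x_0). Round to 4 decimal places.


We compute the gradient at x_0 and apply the update.
f'(x) = 32*x + 3
f'(-2.1615) = 32*-2.1615 + 3 = -66.168
x_1 = -2.1615 - 0.1*-66.168 = 4.4553


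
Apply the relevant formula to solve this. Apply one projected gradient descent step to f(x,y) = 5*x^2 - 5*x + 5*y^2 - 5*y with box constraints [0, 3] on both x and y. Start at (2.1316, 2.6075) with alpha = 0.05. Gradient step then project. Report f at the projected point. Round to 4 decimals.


Step 1: Compute gradient at (2.1316, 2.6075).
grad_x = 2*5*2.1316 - 5 = 16.316
grad_y = 2*5*2.6075 - 5 = 21.075
Step 2: Gradient step.
x_raw = 2.1316 - 0.05*16.316 = 1.3158
y_raw = 2.6075 - 0.05*21.075 = 1.5538
Step 3: Project onto [0, 3].
x_proj = clip(1.3158) = 1.3158
y_proj = clip(1.5538) = 1.5538
Step 4: Evaluate f.
f(1.3158, 1.5538) = 6.3796


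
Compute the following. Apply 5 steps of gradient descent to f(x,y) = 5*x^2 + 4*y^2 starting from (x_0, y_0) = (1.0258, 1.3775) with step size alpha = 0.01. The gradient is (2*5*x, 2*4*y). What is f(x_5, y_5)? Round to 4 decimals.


Gradient descent on f(x,y) = 5*x^2 + 4*y^2.
Starting point: (1.0258, 1.3775), alpha = 0.01
Step 1: grad_x = 2*5*1.0258 = 10.258, grad_y = 2*4*1.3775 = 11.02
  x_1 = 1.0258 - 0.01*10.258 = 0.9232
  y_1 = 1.3775 - 0.01*11.02 = 1.2673
Step 2: grad_x = 2*5*0.9232 = 9.2322, grad_y = 2*4*1.2673 = 10.1384
  x_2 = 0.9232 - 0.01*9.2322 = 0.8309
  y_2 = 1.2673 - 0.01*10.1384 = 1.1659
Step 3: grad_x = 2*5*0.8309 = 8.309, grad_y = 2*4*1.1659 = 9.3273
  x_3 = 0.8309 - 0.01*8.309 = 0.7478
  y_3 = 1.1659 - 0.01*9.3273 = 1.0726
Step 4: grad_x = 2*5*0.7478 = 7.4781, grad_y = 2*4*1.0726 = 8.5811
  x_4 = 0.7478 - 0.01*7.4781 = 0.673
  y_4 = 1.0726 - 0.01*8.5811 = 0.9868
Step 5: grad_x = 2*5*0.673 = 6.7303, grad_y = 2*4*0.9868 = 7.8947
  x_5 = 0.673 - 0.01*6.7303 = 0.6057
  y_5 = 0.9868 - 0.01*7.8947 = 0.9079
f(0.6057, 0.9079) = 5*0.6057^2 + 4*0.9079^2 = 5.1315


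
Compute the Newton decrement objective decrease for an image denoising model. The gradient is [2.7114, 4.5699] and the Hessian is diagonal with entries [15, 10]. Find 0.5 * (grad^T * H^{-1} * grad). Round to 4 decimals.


Step 1: H is diagonal, so H^(-1) * g = [0.1808, 0.457].
Step 2: g^T H^(-1) g = sum_i g_i^2 / H_ii
  = (2.7114)^2/15 + (4.5699)^2/10
  = 0.4901 + 2.0884 = 2.5785
Step 3: Objective decrease = 0.5 * g^T H^(-1) g = 1.2893


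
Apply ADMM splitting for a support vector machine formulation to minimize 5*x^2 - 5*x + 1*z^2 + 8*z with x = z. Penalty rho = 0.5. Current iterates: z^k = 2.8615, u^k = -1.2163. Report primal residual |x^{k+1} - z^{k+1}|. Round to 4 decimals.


ADMM iteration with rho = 0.5, z^k = 2.8615, u^k = -1.2163
Step 1: x-update.
Minimize 5*x^2 - 5*x + (0.5/2)*(x - 2.8615 - 1.2163)^2
FOC: (2*5 + 0.5)*x = 5 + 0.5*(2.8615 + 1.2163)
x^{k+1} = 0.6704
Step 2: z-update.
Minimize 1*z^2 + 8*z + (0.5/2)*(0.6704 - z - 1.2163)^2
FOC: (2*1 + 0.5)*z = -8 + 0.5*(0.6704 - 1.2163)
z^{k+1} = -3.3092
Step 3: u-update.
u^{k+1} = -1.2163 + 0.6704 + 3.3092 = 2.7633
Step 4: Primal residual = |0.6704 + 3.3092| = 3.9796


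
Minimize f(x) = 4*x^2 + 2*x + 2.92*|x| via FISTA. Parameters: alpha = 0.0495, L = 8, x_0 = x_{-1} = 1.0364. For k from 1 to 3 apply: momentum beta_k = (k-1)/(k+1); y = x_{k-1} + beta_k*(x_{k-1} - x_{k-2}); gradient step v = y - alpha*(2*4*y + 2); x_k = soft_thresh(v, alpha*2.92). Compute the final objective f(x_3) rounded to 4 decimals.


FISTA on f(x) = 4*x^2 + 2*x + 2.92*|x|
L = 8, alpha = 0.0495
Iteration 1: beta = 0.0, y = 1.0364 + 0.0*(1.0364 - 1.0364) = 1.0364
  grad(y) = 10.2912, v = y - alpha*grad = 0.527
  prox(v) = soft_thresh(0.527, 0.1445) = 0.3824
Iteration 2: beta = 0.3333, y = 0.3824 + 0.3333*(0.3824 - 1.0364) = 0.1645
  grad(y) = 3.3157, v = y - alpha*grad = 0.0003
  prox(v) = soft_thresh(0.0003, 0.1445) = 0.0
Iteration 3: beta = 0.5, y = 0.0 + 0.5*(0.0 - 0.3824) = -0.1912
  grad(y) = 0.4702, v = y - alpha*grad = -0.2145
  prox(v) = soft_thresh(-0.2145, 0.1445) = -0.07
f(x_3) = 4*(-0.07)^2 + 2*(-0.07) + 2.92*|-0.07| = 0.0839


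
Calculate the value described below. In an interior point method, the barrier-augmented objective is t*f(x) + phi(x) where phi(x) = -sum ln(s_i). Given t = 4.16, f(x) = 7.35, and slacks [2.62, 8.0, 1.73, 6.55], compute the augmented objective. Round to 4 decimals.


Step 1: Compute log-barrier.
ln values: [0.9632, 2.0794, 0.5481, 1.8795]
phi = -(0.9632 + 2.0794 + 0.5481 + 1.8795) = -5.4702
Step 2: Compute augmented objective.
t*f(x) = 4.16*7.35 = 30.576
Total = 30.576 - 5.4702 = 25.1058


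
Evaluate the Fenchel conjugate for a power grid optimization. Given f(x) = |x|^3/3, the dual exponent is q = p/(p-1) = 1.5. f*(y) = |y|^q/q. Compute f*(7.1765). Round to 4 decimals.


The conjugate exponent q satisfies 1/p + 1/q = 1.
p = 3, so q = 3/(3 - 1) = 1.5
|y|^q = 7.1765^1.5 = 19.2251
f*(7.1765) = 19.2251 / 1.5 = 12.8167
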